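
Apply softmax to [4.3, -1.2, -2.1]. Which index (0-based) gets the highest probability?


Softmax is a monotonic transformation, so it preserves the argmax.
We need to find the index of the maximum logit.
Index 0: 4.3
Index 1: -1.2
Index 2: -2.1
Maximum logit = 4.3 at index 0

0


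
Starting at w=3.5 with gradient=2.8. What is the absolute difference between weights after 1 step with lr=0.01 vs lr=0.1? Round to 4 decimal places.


With lr=0.01: w_new = 3.5 - 0.01 * 2.8 = 3.472
With lr=0.1: w_new = 3.5 - 0.1 * 2.8 = 3.22
Absolute difference = |3.472 - 3.22|
= 0.2520

0.2520


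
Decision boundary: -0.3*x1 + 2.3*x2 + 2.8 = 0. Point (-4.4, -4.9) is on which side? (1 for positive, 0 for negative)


Compute -0.3 * -4.4 + 2.3 * -4.9 + 2.8
= 1.32 + -11.27 + 2.8
= -7.15
Since -7.15 < 0, the point is on the negative side.

0


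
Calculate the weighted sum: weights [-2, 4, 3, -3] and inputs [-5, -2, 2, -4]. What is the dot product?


Element-wise products:
-2 * -5 = 10
4 * -2 = -8
3 * 2 = 6
-3 * -4 = 12
Sum = 10 + -8 + 6 + 12
= 20

20


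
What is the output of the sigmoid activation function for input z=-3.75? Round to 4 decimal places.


sigmoid(z) = 1 / (1 + exp(-z))
exp(-(-3.75)) = exp(3.75) = 42.5211
1 + 42.5211 = 43.5211
1 / 43.5211 = 0.0230

0.0230


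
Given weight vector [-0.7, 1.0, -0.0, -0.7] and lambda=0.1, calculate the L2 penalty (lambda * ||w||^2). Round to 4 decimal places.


Squaring each weight:
(-0.7)^2 = 0.49
1.0^2 = 1.0
(-0.0)^2 = 0.0
(-0.7)^2 = 0.49
Sum of squares = 1.98
Penalty = 0.1 * 1.98 = 0.1980

0.1980


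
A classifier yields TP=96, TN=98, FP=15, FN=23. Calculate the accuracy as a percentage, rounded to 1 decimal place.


Accuracy = (TP + TN) / (TP + TN + FP + FN) * 100
= (96 + 98) / (96 + 98 + 15 + 23)
= 194 / 232
= 0.8362
= 83.6%

83.6


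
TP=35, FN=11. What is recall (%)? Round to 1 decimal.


Recall = TP / (TP + FN) * 100
= 35 / (35 + 11)
= 35 / 46
= 0.7609
= 76.1%

76.1


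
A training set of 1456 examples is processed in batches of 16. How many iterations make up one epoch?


Iterations per epoch = dataset_size / batch_size
= 1456 / 16
= 91

91


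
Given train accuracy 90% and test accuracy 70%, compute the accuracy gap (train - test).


Gap = train_accuracy - test_accuracy
= 90 - 70
= 20%
This gap suggests the model is overfitting.

20


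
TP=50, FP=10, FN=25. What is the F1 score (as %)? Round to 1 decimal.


Precision = TP / (TP + FP) = 50 / 60 = 0.8333
Recall = TP / (TP + FN) = 50 / 75 = 0.6667
F1 = 2 * P * R / (P + R)
= 2 * 0.8333 * 0.6667 / (0.8333 + 0.6667)
= 1.1111 / 1.5
= 0.7407
As percentage: 74.1%

74.1


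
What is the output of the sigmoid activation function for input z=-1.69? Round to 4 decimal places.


sigmoid(z) = 1 / (1 + exp(-z))
exp(-(-1.69)) = exp(1.69) = 5.4195
1 + 5.4195 = 6.4195
1 / 6.4195 = 0.1558

0.1558


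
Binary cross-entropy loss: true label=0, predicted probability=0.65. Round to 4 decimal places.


For y=0: Loss = -log(1-p)
= -log(1 - 0.65)
= -log(0.35)
= -(-1.0498)
= 1.0498

1.0498


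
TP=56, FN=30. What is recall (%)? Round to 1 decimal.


Recall = TP / (TP + FN) * 100
= 56 / (56 + 30)
= 56 / 86
= 0.6512
= 65.1%

65.1


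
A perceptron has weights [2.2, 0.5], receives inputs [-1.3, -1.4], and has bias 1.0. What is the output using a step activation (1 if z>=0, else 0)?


z = w . x + b
= 2.2*-1.3 + 0.5*-1.4 + 1.0
= -2.86 + -0.7 + 1.0
= -3.56 + 1.0
= -2.56
Since z = -2.56 < 0, output = 0

0


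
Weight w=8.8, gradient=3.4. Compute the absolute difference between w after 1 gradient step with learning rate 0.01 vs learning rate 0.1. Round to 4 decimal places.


With lr=0.01: w_new = 8.8 - 0.01 * 3.4 = 8.766
With lr=0.1: w_new = 8.8 - 0.1 * 3.4 = 8.46
Absolute difference = |8.766 - 8.46|
= 0.3060

0.3060


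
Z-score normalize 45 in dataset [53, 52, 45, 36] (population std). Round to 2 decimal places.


Mean = (53 + 52 + 45 + 36) / 4 = 46.5
Variance = sum((x_i - mean)^2) / n = 46.25
Std = sqrt(46.25) = 6.8007
Z = (x - mean) / std
= (45 - 46.5) / 6.8007
= -1.5 / 6.8007
= -0.22

-0.22


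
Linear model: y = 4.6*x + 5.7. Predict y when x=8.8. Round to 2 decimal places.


y = 4.6 * 8.8 + (5.7)
= 40.48 + (5.7)
= 46.18

46.18


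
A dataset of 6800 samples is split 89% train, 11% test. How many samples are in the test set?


Train samples = 6800 * 89% = 6052
Test samples = 6800 - 6052
= 748

748


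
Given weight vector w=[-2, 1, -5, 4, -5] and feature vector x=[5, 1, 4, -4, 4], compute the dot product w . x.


Element-wise products:
-2 * 5 = -10
1 * 1 = 1
-5 * 4 = -20
4 * -4 = -16
-5 * 4 = -20
Sum = -10 + 1 + -20 + -16 + -20
= -65

-65


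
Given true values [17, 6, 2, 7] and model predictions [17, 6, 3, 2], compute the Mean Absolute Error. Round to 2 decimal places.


Absolute errors: [0, 0, 1, 5]
Sum of absolute errors = 6
MAE = 6 / 4 = 1.50

1.50


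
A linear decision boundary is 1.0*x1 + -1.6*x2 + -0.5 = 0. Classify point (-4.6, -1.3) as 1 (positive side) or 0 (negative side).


Compute 1.0 * -4.6 + -1.6 * -1.3 + -0.5
= -4.6 + 2.08 + -0.5
= -3.02
Since -3.02 < 0, the point is on the negative side.

0


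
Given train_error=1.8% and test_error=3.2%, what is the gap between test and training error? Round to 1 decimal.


Generalization gap = test_error - train_error
= 3.2 - 1.8
= 1.4%
A small gap suggests good generalization.

1.4


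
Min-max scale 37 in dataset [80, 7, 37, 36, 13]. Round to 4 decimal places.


Min = 7, Max = 80
Range = 80 - 7 = 73
Scaled = (x - min) / (max - min)
= (37 - 7) / 73
= 30 / 73
= 0.4110

0.4110


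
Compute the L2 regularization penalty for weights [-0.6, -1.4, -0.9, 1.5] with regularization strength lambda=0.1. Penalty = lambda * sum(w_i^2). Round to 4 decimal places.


Squaring each weight:
(-0.6)^2 = 0.36
(-1.4)^2 = 1.96
(-0.9)^2 = 0.81
1.5^2 = 2.25
Sum of squares = 5.38
Penalty = 0.1 * 5.38 = 0.5380

0.5380


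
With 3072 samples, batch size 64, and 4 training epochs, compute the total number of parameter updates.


Iterations per epoch = 3072 / 64 = 48
Total updates = iterations_per_epoch * epochs
= 48 * 4
= 192

192


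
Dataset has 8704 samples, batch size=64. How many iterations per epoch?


Iterations per epoch = dataset_size / batch_size
= 8704 / 64
= 136

136


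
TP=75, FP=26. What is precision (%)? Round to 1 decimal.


Precision = TP / (TP + FP) * 100
= 75 / (75 + 26)
= 75 / 101
= 0.7426
= 74.3%

74.3


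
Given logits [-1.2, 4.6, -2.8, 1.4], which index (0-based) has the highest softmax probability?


Softmax is a monotonic transformation, so it preserves the argmax.
We need to find the index of the maximum logit.
Index 0: -1.2
Index 1: 4.6
Index 2: -2.8
Index 3: 1.4
Maximum logit = 4.6 at index 1

1


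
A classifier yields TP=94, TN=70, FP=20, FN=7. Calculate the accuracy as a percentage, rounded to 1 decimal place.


Accuracy = (TP + TN) / (TP + TN + FP + FN) * 100
= (94 + 70) / (94 + 70 + 20 + 7)
= 164 / 191
= 0.8586
= 85.9%

85.9


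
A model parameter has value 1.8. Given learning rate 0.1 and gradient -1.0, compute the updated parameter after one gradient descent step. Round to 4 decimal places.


w_new = w_old - lr * gradient
= 1.8 - 0.1 * -1.0
= 1.8 - (-0.1)
= 1.9000

1.9000


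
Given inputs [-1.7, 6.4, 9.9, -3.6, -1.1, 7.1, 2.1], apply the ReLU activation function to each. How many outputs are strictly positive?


ReLU(x) = max(0, x) for each element:
ReLU(-1.7) = 0
ReLU(6.4) = 6.4
ReLU(9.9) = 9.9
ReLU(-3.6) = 0
ReLU(-1.1) = 0
ReLU(7.1) = 7.1
ReLU(2.1) = 2.1
Active neurons (>0): 4

4


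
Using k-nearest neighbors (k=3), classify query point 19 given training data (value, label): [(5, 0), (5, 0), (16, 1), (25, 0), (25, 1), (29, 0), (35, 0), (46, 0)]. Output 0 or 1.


Distances from query 19:
Point 16 (class 1): distance = 3
Point 25 (class 0): distance = 6
Point 25 (class 1): distance = 6
K=3 nearest neighbors: classes = [1, 0, 1]
Votes for class 1: 2 / 3
Majority vote => class 1

1


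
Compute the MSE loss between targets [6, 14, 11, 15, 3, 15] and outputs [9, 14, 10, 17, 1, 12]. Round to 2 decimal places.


Differences: [-3, 0, 1, -2, 2, 3]
Squared errors: [9, 0, 1, 4, 4, 9]
Sum of squared errors = 27
MSE = 27 / 6 = 4.50

4.50


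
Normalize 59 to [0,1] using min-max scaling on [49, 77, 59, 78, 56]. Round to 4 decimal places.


Min = 49, Max = 78
Range = 78 - 49 = 29
Scaled = (x - min) / (max - min)
= (59 - 49) / 29
= 10 / 29
= 0.3448

0.3448


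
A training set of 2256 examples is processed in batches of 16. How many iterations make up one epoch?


Iterations per epoch = dataset_size / batch_size
= 2256 / 16
= 141

141


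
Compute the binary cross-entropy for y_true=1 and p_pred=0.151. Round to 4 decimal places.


For y=1: Loss = -log(p)
= -log(0.151)
= -(-1.8905)
= 1.8905

1.8905


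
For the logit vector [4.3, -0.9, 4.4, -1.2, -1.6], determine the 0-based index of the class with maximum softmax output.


Softmax is a monotonic transformation, so it preserves the argmax.
We need to find the index of the maximum logit.
Index 0: 4.3
Index 1: -0.9
Index 2: 4.4
Index 3: -1.2
Index 4: -1.6
Maximum logit = 4.4 at index 2

2


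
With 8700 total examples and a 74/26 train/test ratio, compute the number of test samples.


Train samples = 8700 * 74% = 6438
Test samples = 8700 - 6438
= 2262

2262


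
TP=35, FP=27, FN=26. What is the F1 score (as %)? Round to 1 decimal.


Precision = TP / (TP + FP) = 35 / 62 = 0.5645
Recall = TP / (TP + FN) = 35 / 61 = 0.5738
F1 = 2 * P * R / (P + R)
= 2 * 0.5645 * 0.5738 / (0.5645 + 0.5738)
= 0.6478 / 1.1383
= 0.5691
As percentage: 56.9%

56.9


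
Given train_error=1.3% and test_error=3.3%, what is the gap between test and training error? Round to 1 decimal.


Generalization gap = test_error - train_error
= 3.3 - 1.3
= 2.0%
A moderate gap.

2.0


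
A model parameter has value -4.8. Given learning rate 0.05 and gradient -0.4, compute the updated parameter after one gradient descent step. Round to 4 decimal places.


w_new = w_old - lr * gradient
= -4.8 - 0.05 * -0.4
= -4.8 - (-0.02)
= -4.7800

-4.7800


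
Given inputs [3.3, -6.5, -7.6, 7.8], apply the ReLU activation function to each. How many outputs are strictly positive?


ReLU(x) = max(0, x) for each element:
ReLU(3.3) = 3.3
ReLU(-6.5) = 0
ReLU(-7.6) = 0
ReLU(7.8) = 7.8
Active neurons (>0): 2

2


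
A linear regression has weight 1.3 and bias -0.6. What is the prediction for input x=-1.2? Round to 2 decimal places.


y = 1.3 * -1.2 + (-0.6)
= -1.56 + (-0.6)
= -2.16

-2.16


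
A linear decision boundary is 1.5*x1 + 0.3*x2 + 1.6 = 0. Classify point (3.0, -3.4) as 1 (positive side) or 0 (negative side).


Compute 1.5 * 3.0 + 0.3 * -3.4 + 1.6
= 4.5 + -1.02 + 1.6
= 5.08
Since 5.08 >= 0, the point is on the positive side.

1


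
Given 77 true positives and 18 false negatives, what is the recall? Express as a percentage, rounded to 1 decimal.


Recall = TP / (TP + FN) * 100
= 77 / (77 + 18)
= 77 / 95
= 0.8105
= 81.1%

81.1


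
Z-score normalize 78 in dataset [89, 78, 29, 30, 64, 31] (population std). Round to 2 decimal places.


Mean = (89 + 78 + 29 + 30 + 64 + 31) / 6 = 53.5
Variance = sum((x_i - mean)^2) / n = 604.9167
Std = sqrt(604.9167) = 24.5951
Z = (x - mean) / std
= (78 - 53.5) / 24.5951
= 24.5 / 24.5951
= 1.00

1.00


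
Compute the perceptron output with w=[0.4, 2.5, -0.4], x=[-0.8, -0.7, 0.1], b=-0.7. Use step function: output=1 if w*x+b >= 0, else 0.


z = w . x + b
= 0.4*-0.8 + 2.5*-0.7 + -0.4*0.1 + -0.7
= -0.32 + -1.75 + -0.04 + -0.7
= -2.11 + -0.7
= -2.81
Since z = -2.81 < 0, output = 0

0


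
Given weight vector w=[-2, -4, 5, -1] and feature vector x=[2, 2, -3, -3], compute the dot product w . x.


Element-wise products:
-2 * 2 = -4
-4 * 2 = -8
5 * -3 = -15
-1 * -3 = 3
Sum = -4 + -8 + -15 + 3
= -24

-24


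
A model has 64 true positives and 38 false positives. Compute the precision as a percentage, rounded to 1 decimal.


Precision = TP / (TP + FP) * 100
= 64 / (64 + 38)
= 64 / 102
= 0.6275
= 62.7%

62.7


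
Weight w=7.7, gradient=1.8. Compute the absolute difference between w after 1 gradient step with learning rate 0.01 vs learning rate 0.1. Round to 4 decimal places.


With lr=0.01: w_new = 7.7 - 0.01 * 1.8 = 7.682
With lr=0.1: w_new = 7.7 - 0.1 * 1.8 = 7.52
Absolute difference = |7.682 - 7.52|
= 0.1620

0.1620


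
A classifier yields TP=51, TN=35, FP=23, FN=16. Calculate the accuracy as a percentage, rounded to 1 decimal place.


Accuracy = (TP + TN) / (TP + TN + FP + FN) * 100
= (51 + 35) / (51 + 35 + 23 + 16)
= 86 / 125
= 0.688
= 68.8%

68.8


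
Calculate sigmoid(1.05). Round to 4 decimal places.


sigmoid(z) = 1 / (1 + exp(-z))
exp(-(1.05)) = exp(-1.05) = 0.3499
1 + 0.3499 = 1.3499
1 / 1.3499 = 0.7408

0.7408


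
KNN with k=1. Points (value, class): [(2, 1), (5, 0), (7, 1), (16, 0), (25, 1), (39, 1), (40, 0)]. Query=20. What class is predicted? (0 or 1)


Distances from query 20:
Point 16 (class 0): distance = 4
K=1 nearest neighbors: classes = [0]
Votes for class 1: 0 / 1
Majority vote => class 0

0


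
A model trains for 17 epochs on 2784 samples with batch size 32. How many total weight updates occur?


Iterations per epoch = 2784 / 32 = 87
Total updates = iterations_per_epoch * epochs
= 87 * 17
= 1479

1479


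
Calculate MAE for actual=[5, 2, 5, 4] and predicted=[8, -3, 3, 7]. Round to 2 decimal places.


Absolute errors: [3, 5, 2, 3]
Sum of absolute errors = 13
MAE = 13 / 4 = 3.25

3.25


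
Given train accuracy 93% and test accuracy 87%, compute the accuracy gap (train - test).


Gap = train_accuracy - test_accuracy
= 93 - 87
= 6%
This moderate gap may indicate mild overfitting.

6


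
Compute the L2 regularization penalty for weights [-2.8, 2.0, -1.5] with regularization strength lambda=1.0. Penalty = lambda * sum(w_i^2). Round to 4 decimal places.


Squaring each weight:
(-2.8)^2 = 7.84
2.0^2 = 4.0
(-1.5)^2 = 2.25
Sum of squares = 14.09
Penalty = 1.0 * 14.09 = 14.0900

14.0900


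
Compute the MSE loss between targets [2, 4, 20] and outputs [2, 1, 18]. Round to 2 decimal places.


Differences: [0, 3, 2]
Squared errors: [0, 9, 4]
Sum of squared errors = 13
MSE = 13 / 3 = 4.33

4.33


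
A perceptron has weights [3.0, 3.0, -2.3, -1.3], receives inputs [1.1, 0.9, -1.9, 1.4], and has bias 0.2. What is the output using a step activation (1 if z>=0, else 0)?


z = w . x + b
= 3.0*1.1 + 3.0*0.9 + -2.3*-1.9 + -1.3*1.4 + 0.2
= 3.3 + 2.7 + 4.37 + -1.82 + 0.2
= 8.55 + 0.2
= 8.75
Since z = 8.75 >= 0, output = 1

1


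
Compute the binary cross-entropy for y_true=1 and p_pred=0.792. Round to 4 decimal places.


For y=1: Loss = -log(p)
= -log(0.792)
= -(-0.2332)
= 0.2332

0.2332


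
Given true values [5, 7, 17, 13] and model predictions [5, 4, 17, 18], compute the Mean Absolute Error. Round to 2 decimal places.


Absolute errors: [0, 3, 0, 5]
Sum of absolute errors = 8
MAE = 8 / 4 = 2.00

2.00


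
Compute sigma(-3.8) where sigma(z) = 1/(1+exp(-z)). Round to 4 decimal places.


sigmoid(z) = 1 / (1 + exp(-z))
exp(-(-3.8)) = exp(3.8) = 44.7012
1 + 44.7012 = 45.7012
1 / 45.7012 = 0.0219

0.0219


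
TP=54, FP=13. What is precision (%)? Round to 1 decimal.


Precision = TP / (TP + FP) * 100
= 54 / (54 + 13)
= 54 / 67
= 0.806
= 80.6%

80.6


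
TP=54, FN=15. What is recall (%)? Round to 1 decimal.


Recall = TP / (TP + FN) * 100
= 54 / (54 + 15)
= 54 / 69
= 0.7826
= 78.3%

78.3


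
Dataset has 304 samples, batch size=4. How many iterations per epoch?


Iterations per epoch = dataset_size / batch_size
= 304 / 4
= 76

76


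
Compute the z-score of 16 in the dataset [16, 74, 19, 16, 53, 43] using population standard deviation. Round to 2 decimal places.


Mean = (16 + 74 + 19 + 16 + 53 + 43) / 6 = 36.8333
Variance = sum((x_i - mean)^2) / n = 477.8056
Std = sqrt(477.8056) = 21.8588
Z = (x - mean) / std
= (16 - 36.8333) / 21.8588
= -20.8333 / 21.8588
= -0.95

-0.95


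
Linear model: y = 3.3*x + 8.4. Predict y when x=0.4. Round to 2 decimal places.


y = 3.3 * 0.4 + (8.4)
= 1.32 + (8.4)
= 9.72

9.72


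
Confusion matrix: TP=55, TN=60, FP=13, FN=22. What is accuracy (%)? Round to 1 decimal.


Accuracy = (TP + TN) / (TP + TN + FP + FN) * 100
= (55 + 60) / (55 + 60 + 13 + 22)
= 115 / 150
= 0.7667
= 76.7%

76.7


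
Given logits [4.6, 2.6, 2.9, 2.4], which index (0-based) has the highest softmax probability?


Softmax is a monotonic transformation, so it preserves the argmax.
We need to find the index of the maximum logit.
Index 0: 4.6
Index 1: 2.6
Index 2: 2.9
Index 3: 2.4
Maximum logit = 4.6 at index 0

0


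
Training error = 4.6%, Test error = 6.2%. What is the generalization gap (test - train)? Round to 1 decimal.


Generalization gap = test_error - train_error
= 6.2 - 4.6
= 1.6%
A small gap suggests good generalization.

1.6


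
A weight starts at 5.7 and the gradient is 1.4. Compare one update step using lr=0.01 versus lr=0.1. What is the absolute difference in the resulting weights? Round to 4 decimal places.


With lr=0.01: w_new = 5.7 - 0.01 * 1.4 = 5.686
With lr=0.1: w_new = 5.7 - 0.1 * 1.4 = 5.56
Absolute difference = |5.686 - 5.56|
= 0.1260

0.1260


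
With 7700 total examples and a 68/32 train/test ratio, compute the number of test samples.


Train samples = 7700 * 68% = 5236
Test samples = 7700 - 5236
= 2464

2464


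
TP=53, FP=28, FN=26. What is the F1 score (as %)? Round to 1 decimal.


Precision = TP / (TP + FP) = 53 / 81 = 0.6543
Recall = TP / (TP + FN) = 53 / 79 = 0.6709
F1 = 2 * P * R / (P + R)
= 2 * 0.6543 * 0.6709 / (0.6543 + 0.6709)
= 0.8779 / 1.3252
= 0.6625
As percentage: 66.3%

66.3


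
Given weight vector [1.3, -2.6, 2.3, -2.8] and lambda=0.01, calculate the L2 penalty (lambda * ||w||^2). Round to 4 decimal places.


Squaring each weight:
1.3^2 = 1.69
(-2.6)^2 = 6.76
2.3^2 = 5.29
(-2.8)^2 = 7.84
Sum of squares = 21.58
Penalty = 0.01 * 21.58 = 0.2158

0.2158


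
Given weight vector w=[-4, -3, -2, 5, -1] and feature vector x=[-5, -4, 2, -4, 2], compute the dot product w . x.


Element-wise products:
-4 * -5 = 20
-3 * -4 = 12
-2 * 2 = -4
5 * -4 = -20
-1 * 2 = -2
Sum = 20 + 12 + -4 + -20 + -2
= 6

6


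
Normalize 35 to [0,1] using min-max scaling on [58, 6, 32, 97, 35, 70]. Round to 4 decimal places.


Min = 6, Max = 97
Range = 97 - 6 = 91
Scaled = (x - min) / (max - min)
= (35 - 6) / 91
= 29 / 91
= 0.3187

0.3187


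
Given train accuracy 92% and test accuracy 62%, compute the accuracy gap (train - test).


Gap = train_accuracy - test_accuracy
= 92 - 62
= 30%
This large gap strongly indicates overfitting.

30


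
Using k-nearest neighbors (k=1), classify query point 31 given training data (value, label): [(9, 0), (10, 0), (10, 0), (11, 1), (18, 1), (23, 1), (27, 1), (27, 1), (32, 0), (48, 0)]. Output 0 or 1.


Distances from query 31:
Point 32 (class 0): distance = 1
K=1 nearest neighbors: classes = [0]
Votes for class 1: 0 / 1
Majority vote => class 0

0


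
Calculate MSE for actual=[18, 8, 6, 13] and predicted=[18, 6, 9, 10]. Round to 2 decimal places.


Differences: [0, 2, -3, 3]
Squared errors: [0, 4, 9, 9]
Sum of squared errors = 22
MSE = 22 / 4 = 5.50

5.50


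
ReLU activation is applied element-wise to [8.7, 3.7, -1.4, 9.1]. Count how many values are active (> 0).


ReLU(x) = max(0, x) for each element:
ReLU(8.7) = 8.7
ReLU(3.7) = 3.7
ReLU(-1.4) = 0
ReLU(9.1) = 9.1
Active neurons (>0): 3

3


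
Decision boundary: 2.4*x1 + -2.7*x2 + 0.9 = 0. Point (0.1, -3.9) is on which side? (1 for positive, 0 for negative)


Compute 2.4 * 0.1 + -2.7 * -3.9 + 0.9
= 0.24 + 10.53 + 0.9
= 11.67
Since 11.67 >= 0, the point is on the positive side.

1


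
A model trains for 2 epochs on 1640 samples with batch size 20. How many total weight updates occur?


Iterations per epoch = 1640 / 20 = 82
Total updates = iterations_per_epoch * epochs
= 82 * 2
= 164

164


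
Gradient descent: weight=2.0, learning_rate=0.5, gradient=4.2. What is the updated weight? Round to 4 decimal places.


w_new = w_old - lr * gradient
= 2.0 - 0.5 * 4.2
= 2.0 - (2.1)
= -0.1000

-0.1000


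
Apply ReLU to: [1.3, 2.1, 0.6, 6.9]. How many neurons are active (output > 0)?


ReLU(x) = max(0, x) for each element:
ReLU(1.3) = 1.3
ReLU(2.1) = 2.1
ReLU(0.6) = 0.6
ReLU(6.9) = 6.9
Active neurons (>0): 4

4


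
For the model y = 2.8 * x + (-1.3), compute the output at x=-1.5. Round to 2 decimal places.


y = 2.8 * -1.5 + (-1.3)
= -4.2 + (-1.3)
= -5.50

-5.50


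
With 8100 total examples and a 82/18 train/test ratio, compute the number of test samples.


Train samples = 8100 * 82% = 6642
Test samples = 8100 - 6642
= 1458

1458


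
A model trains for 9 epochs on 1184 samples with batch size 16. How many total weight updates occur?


Iterations per epoch = 1184 / 16 = 74
Total updates = iterations_per_epoch * epochs
= 74 * 9
= 666

666


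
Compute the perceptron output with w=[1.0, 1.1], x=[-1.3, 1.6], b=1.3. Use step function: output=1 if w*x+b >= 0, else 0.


z = w . x + b
= 1.0*-1.3 + 1.1*1.6 + 1.3
= -1.3 + 1.76 + 1.3
= 0.46 + 1.3
= 1.76
Since z = 1.76 >= 0, output = 1

1


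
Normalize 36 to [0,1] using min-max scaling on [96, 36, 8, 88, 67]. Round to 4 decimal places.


Min = 8, Max = 96
Range = 96 - 8 = 88
Scaled = (x - min) / (max - min)
= (36 - 8) / 88
= 28 / 88
= 0.3182

0.3182


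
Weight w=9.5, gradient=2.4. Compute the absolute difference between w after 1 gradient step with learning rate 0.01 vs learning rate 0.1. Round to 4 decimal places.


With lr=0.01: w_new = 9.5 - 0.01 * 2.4 = 9.476
With lr=0.1: w_new = 9.5 - 0.1 * 2.4 = 9.26
Absolute difference = |9.476 - 9.26|
= 0.2160

0.2160


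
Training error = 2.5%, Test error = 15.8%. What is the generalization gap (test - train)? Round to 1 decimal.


Generalization gap = test_error - train_error
= 15.8 - 2.5
= 13.3%
A large gap suggests overfitting.

13.3


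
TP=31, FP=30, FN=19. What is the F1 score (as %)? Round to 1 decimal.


Precision = TP / (TP + FP) = 31 / 61 = 0.5082
Recall = TP / (TP + FN) = 31 / 50 = 0.62
F1 = 2 * P * R / (P + R)
= 2 * 0.5082 * 0.62 / (0.5082 + 0.62)
= 0.6302 / 1.1282
= 0.5586
As percentage: 55.9%

55.9


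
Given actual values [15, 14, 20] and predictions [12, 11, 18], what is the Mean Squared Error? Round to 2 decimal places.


Differences: [3, 3, 2]
Squared errors: [9, 9, 4]
Sum of squared errors = 22
MSE = 22 / 3 = 7.33

7.33


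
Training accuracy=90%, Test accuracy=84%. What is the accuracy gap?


Gap = train_accuracy - test_accuracy
= 90 - 84
= 6%
This moderate gap may indicate mild overfitting.

6


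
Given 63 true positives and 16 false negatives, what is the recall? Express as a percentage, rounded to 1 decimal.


Recall = TP / (TP + FN) * 100
= 63 / (63 + 16)
= 63 / 79
= 0.7975
= 79.7%

79.7


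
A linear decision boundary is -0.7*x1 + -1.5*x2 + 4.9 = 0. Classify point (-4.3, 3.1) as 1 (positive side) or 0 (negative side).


Compute -0.7 * -4.3 + -1.5 * 3.1 + 4.9
= 3.01 + -4.65 + 4.9
= 3.26
Since 3.26 >= 0, the point is on the positive side.

1


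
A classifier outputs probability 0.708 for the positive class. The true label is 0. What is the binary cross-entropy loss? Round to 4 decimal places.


For y=0: Loss = -log(1-p)
= -log(1 - 0.708)
= -log(0.292)
= -(-1.231)
= 1.2310

1.2310


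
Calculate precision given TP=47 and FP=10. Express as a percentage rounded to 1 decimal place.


Precision = TP / (TP + FP) * 100
= 47 / (47 + 10)
= 47 / 57
= 0.8246
= 82.5%

82.5


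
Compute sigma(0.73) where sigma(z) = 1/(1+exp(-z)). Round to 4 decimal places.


sigmoid(z) = 1 / (1 + exp(-z))
exp(-(0.73)) = exp(-0.73) = 0.4819
1 + 0.4819 = 1.4819
1 / 1.4819 = 0.6748

0.6748


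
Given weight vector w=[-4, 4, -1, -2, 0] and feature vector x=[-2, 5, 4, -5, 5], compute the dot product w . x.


Element-wise products:
-4 * -2 = 8
4 * 5 = 20
-1 * 4 = -4
-2 * -5 = 10
0 * 5 = 0
Sum = 8 + 20 + -4 + 10 + 0
= 34

34


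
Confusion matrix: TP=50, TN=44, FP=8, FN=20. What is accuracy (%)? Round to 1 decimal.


Accuracy = (TP + TN) / (TP + TN + FP + FN) * 100
= (50 + 44) / (50 + 44 + 8 + 20)
= 94 / 122
= 0.7705
= 77.0%

77.0


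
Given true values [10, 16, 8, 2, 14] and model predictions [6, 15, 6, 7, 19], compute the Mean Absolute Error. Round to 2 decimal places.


Absolute errors: [4, 1, 2, 5, 5]
Sum of absolute errors = 17
MAE = 17 / 5 = 3.40

3.40


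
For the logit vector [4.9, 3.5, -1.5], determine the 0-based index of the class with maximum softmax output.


Softmax is a monotonic transformation, so it preserves the argmax.
We need to find the index of the maximum logit.
Index 0: 4.9
Index 1: 3.5
Index 2: -1.5
Maximum logit = 4.9 at index 0

0


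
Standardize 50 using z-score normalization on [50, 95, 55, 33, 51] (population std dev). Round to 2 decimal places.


Mean = (50 + 95 + 55 + 33 + 51) / 5 = 56.8
Variance = sum((x_i - mean)^2) / n = 421.76
Std = sqrt(421.76) = 20.5368
Z = (x - mean) / std
= (50 - 56.8) / 20.5368
= -6.8 / 20.5368
= -0.33

-0.33


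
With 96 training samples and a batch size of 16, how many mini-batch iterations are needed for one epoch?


Iterations per epoch = dataset_size / batch_size
= 96 / 16
= 6

6


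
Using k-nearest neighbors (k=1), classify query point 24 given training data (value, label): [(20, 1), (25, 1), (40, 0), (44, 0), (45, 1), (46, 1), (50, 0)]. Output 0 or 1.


Distances from query 24:
Point 25 (class 1): distance = 1
K=1 nearest neighbors: classes = [1]
Votes for class 1: 1 / 1
Majority vote => class 1

1


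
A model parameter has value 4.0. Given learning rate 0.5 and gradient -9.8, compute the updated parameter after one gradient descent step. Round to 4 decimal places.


w_new = w_old - lr * gradient
= 4.0 - 0.5 * -9.8
= 4.0 - (-4.9)
= 8.9000

8.9000


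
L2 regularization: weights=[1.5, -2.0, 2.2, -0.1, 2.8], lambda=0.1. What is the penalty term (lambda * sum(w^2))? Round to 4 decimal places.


Squaring each weight:
1.5^2 = 2.25
(-2.0)^2 = 4.0
2.2^2 = 4.84
(-0.1)^2 = 0.01
2.8^2 = 7.84
Sum of squares = 18.94
Penalty = 0.1 * 18.94 = 1.8940

1.8940


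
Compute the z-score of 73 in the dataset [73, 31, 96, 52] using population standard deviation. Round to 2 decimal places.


Mean = (73 + 31 + 96 + 52) / 4 = 63.0
Variance = sum((x_i - mean)^2) / n = 583.5
Std = sqrt(583.5) = 24.1557
Z = (x - mean) / std
= (73 - 63.0) / 24.1557
= 10.0 / 24.1557
= 0.41

0.41


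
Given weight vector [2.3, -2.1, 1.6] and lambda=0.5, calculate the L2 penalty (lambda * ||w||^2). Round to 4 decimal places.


Squaring each weight:
2.3^2 = 5.29
(-2.1)^2 = 4.41
1.6^2 = 2.56
Sum of squares = 12.26
Penalty = 0.5 * 12.26 = 6.1300

6.1300


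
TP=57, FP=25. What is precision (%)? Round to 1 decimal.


Precision = TP / (TP + FP) * 100
= 57 / (57 + 25)
= 57 / 82
= 0.6951
= 69.5%

69.5


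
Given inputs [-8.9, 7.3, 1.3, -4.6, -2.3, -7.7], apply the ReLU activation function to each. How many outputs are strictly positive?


ReLU(x) = max(0, x) for each element:
ReLU(-8.9) = 0
ReLU(7.3) = 7.3
ReLU(1.3) = 1.3
ReLU(-4.6) = 0
ReLU(-2.3) = 0
ReLU(-7.7) = 0
Active neurons (>0): 2

2


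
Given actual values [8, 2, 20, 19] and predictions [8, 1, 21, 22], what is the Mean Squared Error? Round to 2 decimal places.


Differences: [0, 1, -1, -3]
Squared errors: [0, 1, 1, 9]
Sum of squared errors = 11
MSE = 11 / 4 = 2.75

2.75


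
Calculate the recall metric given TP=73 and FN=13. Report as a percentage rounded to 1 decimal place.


Recall = TP / (TP + FN) * 100
= 73 / (73 + 13)
= 73 / 86
= 0.8488
= 84.9%

84.9


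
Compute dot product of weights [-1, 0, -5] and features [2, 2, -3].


Element-wise products:
-1 * 2 = -2
0 * 2 = 0
-5 * -3 = 15
Sum = -2 + 0 + 15
= 13

13


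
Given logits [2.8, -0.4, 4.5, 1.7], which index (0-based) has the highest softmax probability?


Softmax is a monotonic transformation, so it preserves the argmax.
We need to find the index of the maximum logit.
Index 0: 2.8
Index 1: -0.4
Index 2: 4.5
Index 3: 1.7
Maximum logit = 4.5 at index 2

2


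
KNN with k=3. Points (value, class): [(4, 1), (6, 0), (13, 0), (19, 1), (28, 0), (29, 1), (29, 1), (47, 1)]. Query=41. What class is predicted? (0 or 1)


Distances from query 41:
Point 47 (class 1): distance = 6
Point 29 (class 1): distance = 12
Point 29 (class 1): distance = 12
K=3 nearest neighbors: classes = [1, 1, 1]
Votes for class 1: 3 / 3
Majority vote => class 1

1


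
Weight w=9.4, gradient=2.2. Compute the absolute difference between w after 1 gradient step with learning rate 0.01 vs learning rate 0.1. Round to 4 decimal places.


With lr=0.01: w_new = 9.4 - 0.01 * 2.2 = 9.378
With lr=0.1: w_new = 9.4 - 0.1 * 2.2 = 9.18
Absolute difference = |9.378 - 9.18|
= 0.1980

0.1980


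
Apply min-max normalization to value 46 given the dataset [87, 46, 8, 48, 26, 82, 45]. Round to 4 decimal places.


Min = 8, Max = 87
Range = 87 - 8 = 79
Scaled = (x - min) / (max - min)
= (46 - 8) / 79
= 38 / 79
= 0.4810

0.4810


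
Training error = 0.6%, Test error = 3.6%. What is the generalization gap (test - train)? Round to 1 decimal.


Generalization gap = test_error - train_error
= 3.6 - 0.6
= 3.0%
A moderate gap.

3.0


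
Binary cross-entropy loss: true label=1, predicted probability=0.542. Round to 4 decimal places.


For y=1: Loss = -log(p)
= -log(0.542)
= -(-0.6125)
= 0.6125

0.6125


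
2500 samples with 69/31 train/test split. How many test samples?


Train samples = 2500 * 69% = 1725
Test samples = 2500 - 1725
= 775

775


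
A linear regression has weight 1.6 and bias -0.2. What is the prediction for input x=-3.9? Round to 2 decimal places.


y = 1.6 * -3.9 + (-0.2)
= -6.24 + (-0.2)
= -6.44

-6.44


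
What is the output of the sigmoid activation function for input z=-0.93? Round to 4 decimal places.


sigmoid(z) = 1 / (1 + exp(-z))
exp(-(-0.93)) = exp(0.93) = 2.5345
1 + 2.5345 = 3.5345
1 / 3.5345 = 0.2829

0.2829


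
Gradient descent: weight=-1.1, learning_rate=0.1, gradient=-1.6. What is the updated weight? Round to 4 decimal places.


w_new = w_old - lr * gradient
= -1.1 - 0.1 * -1.6
= -1.1 - (-0.16)
= -0.9400

-0.9400


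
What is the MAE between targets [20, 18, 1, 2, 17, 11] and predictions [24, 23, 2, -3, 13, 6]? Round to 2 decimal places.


Absolute errors: [4, 5, 1, 5, 4, 5]
Sum of absolute errors = 24
MAE = 24 / 6 = 4.00

4.00


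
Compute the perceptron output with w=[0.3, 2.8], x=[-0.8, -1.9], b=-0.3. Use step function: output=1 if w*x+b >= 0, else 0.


z = w . x + b
= 0.3*-0.8 + 2.8*-1.9 + -0.3
= -0.24 + -5.32 + -0.3
= -5.56 + -0.3
= -5.86
Since z = -5.86 < 0, output = 0

0


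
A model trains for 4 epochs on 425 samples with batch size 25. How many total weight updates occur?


Iterations per epoch = 425 / 25 = 17
Total updates = iterations_per_epoch * epochs
= 17 * 4
= 68

68


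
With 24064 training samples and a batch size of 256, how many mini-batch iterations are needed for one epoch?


Iterations per epoch = dataset_size / batch_size
= 24064 / 256
= 94

94


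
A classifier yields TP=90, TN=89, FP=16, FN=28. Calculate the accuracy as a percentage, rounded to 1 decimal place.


Accuracy = (TP + TN) / (TP + TN + FP + FN) * 100
= (90 + 89) / (90 + 89 + 16 + 28)
= 179 / 223
= 0.8027
= 80.3%

80.3


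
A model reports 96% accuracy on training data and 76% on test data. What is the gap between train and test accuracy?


Gap = train_accuracy - test_accuracy
= 96 - 76
= 20%
This gap suggests the model is overfitting.

20


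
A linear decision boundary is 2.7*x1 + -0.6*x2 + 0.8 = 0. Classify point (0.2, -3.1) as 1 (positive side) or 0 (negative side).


Compute 2.7 * 0.2 + -0.6 * -3.1 + 0.8
= 0.54 + 1.86 + 0.8
= 3.2
Since 3.2 >= 0, the point is on the positive side.

1


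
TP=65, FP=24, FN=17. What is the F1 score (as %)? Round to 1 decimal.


Precision = TP / (TP + FP) = 65 / 89 = 0.7303
Recall = TP / (TP + FN) = 65 / 82 = 0.7927
F1 = 2 * P * R / (P + R)
= 2 * 0.7303 * 0.7927 / (0.7303 + 0.7927)
= 1.1579 / 1.523
= 0.7602
As percentage: 76.0%

76.0


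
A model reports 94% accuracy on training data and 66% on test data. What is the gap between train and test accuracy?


Gap = train_accuracy - test_accuracy
= 94 - 66
= 28%
This large gap strongly indicates overfitting.

28


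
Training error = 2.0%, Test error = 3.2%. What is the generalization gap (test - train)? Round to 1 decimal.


Generalization gap = test_error - train_error
= 3.2 - 2.0
= 1.2%
A small gap suggests good generalization.

1.2


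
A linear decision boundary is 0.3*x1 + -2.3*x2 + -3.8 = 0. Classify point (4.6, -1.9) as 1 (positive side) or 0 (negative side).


Compute 0.3 * 4.6 + -2.3 * -1.9 + -3.8
= 1.38 + 4.37 + -3.8
= 1.95
Since 1.95 >= 0, the point is on the positive side.

1


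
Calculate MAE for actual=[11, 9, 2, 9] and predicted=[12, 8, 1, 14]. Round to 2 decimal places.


Absolute errors: [1, 1, 1, 5]
Sum of absolute errors = 8
MAE = 8 / 4 = 2.00

2.00


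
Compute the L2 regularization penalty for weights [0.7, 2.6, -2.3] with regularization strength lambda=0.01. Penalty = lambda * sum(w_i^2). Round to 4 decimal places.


Squaring each weight:
0.7^2 = 0.49
2.6^2 = 6.76
(-2.3)^2 = 5.29
Sum of squares = 12.54
Penalty = 0.01 * 12.54 = 0.1254

0.1254


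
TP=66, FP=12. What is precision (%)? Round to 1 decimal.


Precision = TP / (TP + FP) * 100
= 66 / (66 + 12)
= 66 / 78
= 0.8462
= 84.6%

84.6


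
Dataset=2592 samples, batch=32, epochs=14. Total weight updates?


Iterations per epoch = 2592 / 32 = 81
Total updates = iterations_per_epoch * epochs
= 81 * 14
= 1134

1134


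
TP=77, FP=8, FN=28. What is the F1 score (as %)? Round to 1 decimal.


Precision = TP / (TP + FP) = 77 / 85 = 0.9059
Recall = TP / (TP + FN) = 77 / 105 = 0.7333
F1 = 2 * P * R / (P + R)
= 2 * 0.9059 * 0.7333 / (0.9059 + 0.7333)
= 1.3286 / 1.6392
= 0.8105
As percentage: 81.1%

81.1


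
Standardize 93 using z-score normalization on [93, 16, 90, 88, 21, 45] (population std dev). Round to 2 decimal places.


Mean = (93 + 16 + 90 + 88 + 21 + 45) / 6 = 58.8333
Variance = sum((x_i - mean)^2) / n = 1074.4722
Std = sqrt(1074.4722) = 32.7791
Z = (x - mean) / std
= (93 - 58.8333) / 32.7791
= 34.1667 / 32.7791
= 1.04

1.04


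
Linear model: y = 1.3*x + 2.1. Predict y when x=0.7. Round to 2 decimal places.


y = 1.3 * 0.7 + (2.1)
= 0.91 + (2.1)
= 3.01

3.01


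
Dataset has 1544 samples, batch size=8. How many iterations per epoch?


Iterations per epoch = dataset_size / batch_size
= 1544 / 8
= 193

193


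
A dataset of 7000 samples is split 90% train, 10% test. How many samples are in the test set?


Train samples = 7000 * 90% = 6300
Test samples = 7000 - 6300
= 700

700


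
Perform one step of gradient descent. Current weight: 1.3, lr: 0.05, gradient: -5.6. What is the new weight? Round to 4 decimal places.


w_new = w_old - lr * gradient
= 1.3 - 0.05 * -5.6
= 1.3 - (-0.28)
= 1.5800

1.5800


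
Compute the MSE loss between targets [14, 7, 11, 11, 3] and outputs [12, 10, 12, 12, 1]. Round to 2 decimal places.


Differences: [2, -3, -1, -1, 2]
Squared errors: [4, 9, 1, 1, 4]
Sum of squared errors = 19
MSE = 19 / 5 = 3.80

3.80


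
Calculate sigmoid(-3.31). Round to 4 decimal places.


sigmoid(z) = 1 / (1 + exp(-z))
exp(-(-3.31)) = exp(3.31) = 27.3851
1 + 27.3851 = 28.3851
1 / 28.3851 = 0.0352

0.0352


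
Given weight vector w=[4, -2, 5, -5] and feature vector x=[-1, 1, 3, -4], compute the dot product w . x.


Element-wise products:
4 * -1 = -4
-2 * 1 = -2
5 * 3 = 15
-5 * -4 = 20
Sum = -4 + -2 + 15 + 20
= 29

29


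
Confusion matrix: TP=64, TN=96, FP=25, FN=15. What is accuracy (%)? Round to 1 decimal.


Accuracy = (TP + TN) / (TP + TN + FP + FN) * 100
= (64 + 96) / (64 + 96 + 25 + 15)
= 160 / 200
= 0.8
= 80.0%

80.0


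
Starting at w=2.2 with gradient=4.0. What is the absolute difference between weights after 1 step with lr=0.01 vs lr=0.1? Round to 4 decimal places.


With lr=0.01: w_new = 2.2 - 0.01 * 4.0 = 2.16
With lr=0.1: w_new = 2.2 - 0.1 * 4.0 = 1.8
Absolute difference = |2.16 - 1.8|
= 0.3600

0.3600


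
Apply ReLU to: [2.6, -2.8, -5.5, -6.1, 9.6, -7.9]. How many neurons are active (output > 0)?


ReLU(x) = max(0, x) for each element:
ReLU(2.6) = 2.6
ReLU(-2.8) = 0
ReLU(-5.5) = 0
ReLU(-6.1) = 0
ReLU(9.6) = 9.6
ReLU(-7.9) = 0
Active neurons (>0): 2

2


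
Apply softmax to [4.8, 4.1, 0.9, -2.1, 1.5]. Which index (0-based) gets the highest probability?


Softmax is a monotonic transformation, so it preserves the argmax.
We need to find the index of the maximum logit.
Index 0: 4.8
Index 1: 4.1
Index 2: 0.9
Index 3: -2.1
Index 4: 1.5
Maximum logit = 4.8 at index 0

0


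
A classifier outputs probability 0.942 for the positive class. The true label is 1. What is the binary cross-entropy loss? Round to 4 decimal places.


For y=1: Loss = -log(p)
= -log(0.942)
= -(-0.0598)
= 0.0598

0.0598


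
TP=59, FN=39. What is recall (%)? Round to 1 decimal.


Recall = TP / (TP + FN) * 100
= 59 / (59 + 39)
= 59 / 98
= 0.602
= 60.2%

60.2


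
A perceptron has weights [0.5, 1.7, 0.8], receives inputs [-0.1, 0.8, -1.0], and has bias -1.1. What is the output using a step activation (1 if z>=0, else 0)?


z = w . x + b
= 0.5*-0.1 + 1.7*0.8 + 0.8*-1.0 + -1.1
= -0.05 + 1.36 + -0.8 + -1.1
= 0.51 + -1.1
= -0.59
Since z = -0.59 < 0, output = 0

0


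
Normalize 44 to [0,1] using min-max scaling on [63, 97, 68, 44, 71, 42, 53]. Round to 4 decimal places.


Min = 42, Max = 97
Range = 97 - 42 = 55
Scaled = (x - min) / (max - min)
= (44 - 42) / 55
= 2 / 55
= 0.0364

0.0364


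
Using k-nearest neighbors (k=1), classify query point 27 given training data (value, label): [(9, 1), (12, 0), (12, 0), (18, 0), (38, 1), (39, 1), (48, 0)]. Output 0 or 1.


Distances from query 27:
Point 18 (class 0): distance = 9
K=1 nearest neighbors: classes = [0]
Votes for class 1: 0 / 1
Majority vote => class 0

0


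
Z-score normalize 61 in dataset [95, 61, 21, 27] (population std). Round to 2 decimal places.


Mean = (95 + 61 + 21 + 27) / 4 = 51.0
Variance = sum((x_i - mean)^2) / n = 878.0
Std = sqrt(878.0) = 29.6311
Z = (x - mean) / std
= (61 - 51.0) / 29.6311
= 10.0 / 29.6311
= 0.34

0.34


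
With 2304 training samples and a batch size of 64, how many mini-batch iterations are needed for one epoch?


Iterations per epoch = dataset_size / batch_size
= 2304 / 64
= 36

36


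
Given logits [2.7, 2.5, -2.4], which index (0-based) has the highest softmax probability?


Softmax is a monotonic transformation, so it preserves the argmax.
We need to find the index of the maximum logit.
Index 0: 2.7
Index 1: 2.5
Index 2: -2.4
Maximum logit = 2.7 at index 0

0


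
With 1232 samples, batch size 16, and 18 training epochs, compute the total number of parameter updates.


Iterations per epoch = 1232 / 16 = 77
Total updates = iterations_per_epoch * epochs
= 77 * 18
= 1386

1386


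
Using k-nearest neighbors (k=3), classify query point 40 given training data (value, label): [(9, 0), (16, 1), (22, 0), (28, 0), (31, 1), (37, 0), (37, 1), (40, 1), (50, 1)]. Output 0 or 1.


Distances from query 40:
Point 40 (class 1): distance = 0
Point 37 (class 0): distance = 3
Point 37 (class 1): distance = 3
K=3 nearest neighbors: classes = [1, 0, 1]
Votes for class 1: 2 / 3
Majority vote => class 1

1


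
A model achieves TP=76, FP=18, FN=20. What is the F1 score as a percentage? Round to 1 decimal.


Precision = TP / (TP + FP) = 76 / 94 = 0.8085
Recall = TP / (TP + FN) = 76 / 96 = 0.7917
F1 = 2 * P * R / (P + R)
= 2 * 0.8085 * 0.7917 / (0.8085 + 0.7917)
= 1.2801 / 1.6002
= 0.8
As percentage: 80.0%

80.0
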